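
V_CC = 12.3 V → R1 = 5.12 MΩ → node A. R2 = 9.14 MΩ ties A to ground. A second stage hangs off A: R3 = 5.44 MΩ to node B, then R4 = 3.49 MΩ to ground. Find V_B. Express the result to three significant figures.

V_B ≈ 2.25 V

Node A sees R2 in parallel with the series input of stage 2, R3 + R4 = 8.930 MΩ.
Effective lower resistance at A: R2 ‖ 8.930 = 4.517 MΩ.
So V_A = 12.3 × 0.4687 = 5.765 V.
Stage 2 is unloaded, so V_B = V_A · R4/(R3+R4) = 5.765 × 3.49/8.930 = 2.253 V.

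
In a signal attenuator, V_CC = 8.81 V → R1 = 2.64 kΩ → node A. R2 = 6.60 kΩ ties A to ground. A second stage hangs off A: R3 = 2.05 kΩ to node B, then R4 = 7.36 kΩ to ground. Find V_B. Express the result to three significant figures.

Node A sees R2 in parallel with the series input of stage 2, R3 + R4 = 9.410 kΩ.
Effective lower resistance at A: R2 ‖ 9.410 = 3.879 kΩ.
V_A = 8.81 × 3.879/(2.64 + 3.879) = 5.242 V.
Stage 2 is unloaded, so V_B = V_A · R4/(R3+R4) = 5.242 × 7.36/9.410 = 4.100 V.

V_B ≈ 4.10 V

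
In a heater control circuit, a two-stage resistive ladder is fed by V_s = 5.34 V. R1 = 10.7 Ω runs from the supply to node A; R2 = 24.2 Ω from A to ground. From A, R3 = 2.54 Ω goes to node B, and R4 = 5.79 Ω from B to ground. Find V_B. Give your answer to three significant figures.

Looking into the second stage from A: R3 + R4 = 8.330 Ω appears in parallel with R2.
Effective lower resistance at A: R2 ‖ 8.330 = 6.197 Ω.
V_A = 5.34 × 6.197/(10.7 + 6.197) = 1.958 V.
V_B = V_A × 0.6951 = 1.361 V.

V_B ≈ 1.36 V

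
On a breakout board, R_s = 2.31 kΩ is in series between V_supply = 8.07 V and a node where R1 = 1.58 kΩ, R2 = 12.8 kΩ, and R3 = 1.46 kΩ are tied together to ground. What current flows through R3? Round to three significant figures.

I ≈ 1.31 mA

Equivalent of the parallel group: R_p = 0.7163 kΩ.
Node voltage V_A = V_supply · R_p/(R_s + R_p) = 8.07 × 0.2367 = 1.910 V.
Branch current I = V_A/R3 = 1.910/1.46 = 1.308 mA.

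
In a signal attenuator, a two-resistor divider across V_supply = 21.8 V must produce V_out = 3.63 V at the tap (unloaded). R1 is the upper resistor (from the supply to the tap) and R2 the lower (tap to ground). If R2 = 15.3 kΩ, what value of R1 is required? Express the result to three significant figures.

R1 ≈ 76.6 kΩ

The divider ratio is R2/(R1+R2) = 3.63/21.8 = 0.1665.
So R1 = R2 · (V_supply/V_out − 1) = 15.3 × (21.8/3.63 − 1) = 15.3 × 5.006 = 76.58 kΩ.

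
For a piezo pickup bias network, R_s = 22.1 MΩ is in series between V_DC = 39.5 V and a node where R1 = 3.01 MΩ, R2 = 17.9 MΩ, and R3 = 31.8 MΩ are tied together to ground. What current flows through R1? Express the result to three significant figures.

Equivalent of the parallel group: R_p = 2.384 MΩ.
Node voltage V_A = V_DC · R_p/(R_s + R_p) = 39.5 × 0.09735 = 3.845 V.
Branch current I = V_A/R1 = 3.845/3.01 = 1.278 µA.
(Check via current divider: I_total = 1.613 µA; share G_k/ΣG = 0.7919 → same result.)

I ≈ 1.28 µA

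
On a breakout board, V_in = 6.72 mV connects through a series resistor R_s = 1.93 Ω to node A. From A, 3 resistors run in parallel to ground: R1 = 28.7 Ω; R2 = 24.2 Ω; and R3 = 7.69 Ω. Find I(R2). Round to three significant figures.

I ≈ 0.199 mA

Equivalent of the parallel group: R_p = 4.850 Ω.
Node voltage V_A = V_in · R_p/(R_s + R_p) = 6.72 × 0.7153 = 4.807 mV.
Branch current I = V_A/R2 = 4.807/24.2 = 0.1986 mA.
(Equivalently: I_total = 0.9912 mA, then current-divider fraction G_k/ΣG = 0.2004.)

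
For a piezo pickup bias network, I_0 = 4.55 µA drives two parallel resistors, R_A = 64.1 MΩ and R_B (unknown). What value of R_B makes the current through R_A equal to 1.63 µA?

R_B ≈ 35.8 MΩ

In a two-way split, I_A/I_0 = R_B/(R_A + R_B).
1.63/4.55 = R_B/(R_A + R_B) → R_B = R_A · (0.3582)/(1 − 0.3582) = 64.1 × 0.5582 = 35.78 MΩ.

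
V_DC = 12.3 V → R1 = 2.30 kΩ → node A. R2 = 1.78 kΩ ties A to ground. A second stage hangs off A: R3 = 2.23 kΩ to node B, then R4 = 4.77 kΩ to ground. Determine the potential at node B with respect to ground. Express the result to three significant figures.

Looking into the second stage from A: R3 + R4 = 7.000 kΩ appears in parallel with R2.
Effective lower resistance at A: R2 ‖ 7.000 = 1.419 kΩ.
First divider: V_A = V_DC · 1.419/(2.30 + 1.419) = 4.693 V.
Then the unloaded second divider: V_B = V_A × R4/(R3+R4) = 4.693 × 0.6814 = 3.198 V.

V_B ≈ 3.20 V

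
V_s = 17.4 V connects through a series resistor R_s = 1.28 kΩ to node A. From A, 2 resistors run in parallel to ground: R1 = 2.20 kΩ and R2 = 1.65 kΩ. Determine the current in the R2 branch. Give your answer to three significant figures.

I ≈ 4.47 mA

Parallel bank: R_p = 1/(1/2.20 + 1/1.65) = 0.9429 kΩ.
V_A = 17.4 × 0.9429/2.223 = 7.380 V.
I(R2) = V_A / R2 = 7.380/1.65 = 4.473 mA.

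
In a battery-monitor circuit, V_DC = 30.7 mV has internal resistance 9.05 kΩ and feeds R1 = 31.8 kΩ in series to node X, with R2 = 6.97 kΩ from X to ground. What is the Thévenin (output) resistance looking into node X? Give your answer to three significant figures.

R_th ≈ 5.95 kΩ

R1' = 9.05 + 31.8 = 40.85 kΩ (source resistance + R1).
Zeroing V_DC shorts the top of R1' to ground, so R_th = R1' ‖ R2 = 5.954 kΩ.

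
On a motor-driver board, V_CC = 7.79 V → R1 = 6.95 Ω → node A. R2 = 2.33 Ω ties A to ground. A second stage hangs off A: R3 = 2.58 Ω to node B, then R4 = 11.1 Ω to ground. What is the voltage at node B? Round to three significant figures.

Node A sees R2 in parallel with the series input of stage 2, R3 + R4 = 13.68 Ω.
Effective lower resistance at A: R2 ‖ 13.68 = 1.991 Ω.
First divider: V_A = V_CC · 1.991/(6.95 + 1.991) = 1.735 V.
Stage 2 is unloaded, so V_B = V_A · R4/(R3+R4) = 1.735 × 11.1/13.68 = 1.407 V.

V_B ≈ 1.41 V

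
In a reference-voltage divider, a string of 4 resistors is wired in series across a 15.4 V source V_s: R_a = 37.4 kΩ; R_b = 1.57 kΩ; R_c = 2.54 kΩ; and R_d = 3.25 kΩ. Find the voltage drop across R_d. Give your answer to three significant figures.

ΣR = 37.4 + 1.57 + 2.54 + 3.25 = 44.76 kΩ.
V = V_s · R/ΣR = 15.4 × 0.07261 = 1.118 V.

V ≈ 1.12 V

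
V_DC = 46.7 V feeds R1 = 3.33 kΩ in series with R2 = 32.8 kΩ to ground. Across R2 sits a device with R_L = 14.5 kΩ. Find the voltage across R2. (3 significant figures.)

First combine the lower leg with the load: R2 ‖ R_L = 10.05 kΩ.
Then V_out = V_DC · R2'/(R1 + R2') = 46.7 × 10.05/13.38 = 35.08 V.

V_out ≈ 35.1 V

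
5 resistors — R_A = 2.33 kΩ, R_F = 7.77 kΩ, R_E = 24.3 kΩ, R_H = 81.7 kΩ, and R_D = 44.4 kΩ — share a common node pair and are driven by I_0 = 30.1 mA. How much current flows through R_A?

I ≈ 20.4 mA

Total conductance ΣG = 1/2.33 + 1/7.77 + 1/24.3 + 1/81.7 + 1/44.4 = 0.6338 (units of 1/kΩ).
R_A takes the fraction G_k/ΣG = 0.4292/0.6338 = 0.6772, so I = 30.1 × 0.6772 = 20.38 mA.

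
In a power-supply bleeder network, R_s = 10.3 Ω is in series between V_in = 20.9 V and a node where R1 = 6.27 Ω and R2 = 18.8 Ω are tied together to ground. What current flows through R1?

Combine the parallel branches: R_p = (1/6.27 + 1/18.8)⁻¹ = 4.702 Ω.
Node voltage V_A = V_in · R_p/(R_s + R_p) = 20.9 × 0.3134 = 6.550 V.
Branch current I = V_A/R1 = 6.550/6.27 = 1.045 A.
(Check via current divider: I_total = 1.393 A; share G_k/ΣG = 0.7499 → same result.)

I ≈ 1.04 A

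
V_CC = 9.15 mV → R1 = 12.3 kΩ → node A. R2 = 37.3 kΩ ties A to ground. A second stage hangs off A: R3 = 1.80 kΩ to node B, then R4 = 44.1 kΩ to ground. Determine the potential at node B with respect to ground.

V_B ≈ 5.50 mV

The second stage (R3 + R4 = 45.90 kΩ) loads node A in parallel with R2.
Effective lower resistance at A: R2 ‖ 45.90 = 20.58 kΩ.
V_A = 9.15 × 20.58/(12.3 + 20.58) = 5.727 mV.
Then the unloaded second divider: V_B = V_A × R4/(R3+R4) = 5.727 × 0.9608 = 5.502 mV.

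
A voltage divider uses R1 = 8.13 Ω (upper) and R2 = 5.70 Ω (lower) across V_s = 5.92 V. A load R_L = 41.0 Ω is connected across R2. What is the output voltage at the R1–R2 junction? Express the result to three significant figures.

First combine the lower leg with the load: R2 ‖ R_L = 5.004 Ω.
Now apply the divider: V_out = 5.92 × 0.3810 = 2.256 V.

V_out ≈ 2.26 V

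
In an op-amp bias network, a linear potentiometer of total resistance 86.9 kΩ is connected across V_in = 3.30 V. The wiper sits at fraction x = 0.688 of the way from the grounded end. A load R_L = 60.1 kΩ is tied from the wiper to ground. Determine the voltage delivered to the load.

The pot divides into 27.11 kΩ above the wiper and 59.79 kΩ below.
(x·R_p) ‖ R_L = 29.97 kΩ.
V_out = 3.30 × 29.97/(27.11 + 29.97) = 1.733 V.

V_out ≈ 1.73 V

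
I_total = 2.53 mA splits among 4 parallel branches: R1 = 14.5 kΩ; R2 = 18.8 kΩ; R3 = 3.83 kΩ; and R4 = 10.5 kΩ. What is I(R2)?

ΣG = 1/14.5 + 1/18.8 + 1/3.83 + 1/10.5 = 0.4785.
By the current-divider rule, I = I_total · G_k/ΣG = 2.53 × 0.1112 = 0.2812 mA.

I ≈ 0.281 mA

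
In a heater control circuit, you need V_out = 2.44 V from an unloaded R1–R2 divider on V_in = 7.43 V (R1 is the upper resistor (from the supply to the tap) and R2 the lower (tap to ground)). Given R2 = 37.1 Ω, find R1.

R1 ≈ 75.9 Ω

Required fraction k = V_out/V_in = 0.3284.
R1 = R2·(1/k − 1) = 37.1 × 2.045 = 75.87 Ω.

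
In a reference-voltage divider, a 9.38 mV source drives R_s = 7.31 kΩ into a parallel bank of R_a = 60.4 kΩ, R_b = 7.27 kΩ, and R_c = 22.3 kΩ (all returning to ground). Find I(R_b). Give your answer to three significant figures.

Equivalent of the parallel group: R_p = 5.026 kΩ.
V_A = 9.38 × 5.026/12.34 = 3.822 mV.
I(R_b) = V_A / R_b = 3.822/7.27 = 0.5257 µA.
(Equivalently: I_total = 0.7604 µA, then current-divider fraction G_k/ΣG = 0.6914.)

I ≈ 0.526 µA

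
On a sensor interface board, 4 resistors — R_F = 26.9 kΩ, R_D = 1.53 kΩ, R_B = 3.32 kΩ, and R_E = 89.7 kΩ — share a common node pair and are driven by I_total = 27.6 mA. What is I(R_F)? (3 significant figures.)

ΣG = 1/26.9 + 1/1.53 + 1/3.32 + 1/89.7 = 1.003.
R_F takes the fraction G_k/ΣG = 0.03717/1.003 = 0.03706, so I = 27.6 × 0.03706 = 1.023 mA.

I ≈ 1.02 mA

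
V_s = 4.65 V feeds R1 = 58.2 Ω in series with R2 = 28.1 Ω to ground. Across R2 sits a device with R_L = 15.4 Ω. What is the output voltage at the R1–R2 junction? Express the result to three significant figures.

V_out ≈ 0.679 V

R2 ‖ R_L = (28.1 × 15.4)/(28.1 + 15.4) = 9.948 Ω.
Voltage divider with the loaded lower leg: V_out = 4.65 × 9.948/(58.2 + 9.948) = 4.65 × 0.1460 = 0.6788 V.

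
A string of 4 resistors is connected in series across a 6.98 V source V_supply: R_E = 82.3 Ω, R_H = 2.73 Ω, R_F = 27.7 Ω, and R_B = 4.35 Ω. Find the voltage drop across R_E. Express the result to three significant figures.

ΣR = 82.3 + 2.73 + 27.7 + 4.35 = 117.1 Ω.
V = V_supply · R/ΣR = 6.98 × 0.7029 = 4.907 V.

V ≈ 4.91 V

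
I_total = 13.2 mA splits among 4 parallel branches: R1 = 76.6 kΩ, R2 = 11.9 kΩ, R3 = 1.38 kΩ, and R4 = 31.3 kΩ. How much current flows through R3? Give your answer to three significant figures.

Total conductance ΣG = 1/76.6 + 1/11.9 + 1/1.38 + 1/31.3 = 0.8537 (units of 1/kΩ).
By the current-divider rule, I = I_total · G_k/ΣG = 13.2 × 0.8488 = 11.20 mA.

I ≈ 11.2 mA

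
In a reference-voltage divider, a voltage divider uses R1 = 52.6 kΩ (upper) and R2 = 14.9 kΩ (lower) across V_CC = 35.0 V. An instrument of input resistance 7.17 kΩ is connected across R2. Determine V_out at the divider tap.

R2 ‖ R_L = (14.9 × 7.17)/(14.9 + 7.17) = 4.841 kΩ.
Now apply the divider: V_out = 35.0 × 0.08427 = 2.950 V.
(Unloaded it would be 7.73 V; the load pulls it down.)

V_out ≈ 2.95 V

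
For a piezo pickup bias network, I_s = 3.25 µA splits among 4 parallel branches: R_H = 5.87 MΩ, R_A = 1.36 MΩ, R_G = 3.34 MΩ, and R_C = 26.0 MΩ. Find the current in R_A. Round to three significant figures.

ΣG = 1/5.87 + 1/1.36 + 1/3.34 + 1/26.0 = 1.244.
Current divider: I(R_A) = I_s · G_k/ΣG = 3.25 × (0.7353/1.244) = 3.25 × 0.5913 = 1.922 µA.

I ≈ 1.92 µA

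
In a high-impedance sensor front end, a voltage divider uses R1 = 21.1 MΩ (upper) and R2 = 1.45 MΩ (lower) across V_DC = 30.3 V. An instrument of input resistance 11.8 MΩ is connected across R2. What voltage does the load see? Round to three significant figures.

R2 ‖ R_L = (1.45 × 11.8)/(1.45 + 11.8) = 1.291 MΩ.
Voltage divider with the loaded lower leg: V_out = 30.3 × 1.291/(21.1 + 1.291) = 30.3 × 0.05767 = 1.747 V.

V_out ≈ 1.75 V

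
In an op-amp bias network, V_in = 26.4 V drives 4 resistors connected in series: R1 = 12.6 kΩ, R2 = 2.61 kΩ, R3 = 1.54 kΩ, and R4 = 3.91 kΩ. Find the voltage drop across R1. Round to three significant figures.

V ≈ 16.1 V

Total series resistance ΣR = 12.6 + 2.61 + 1.54 + 3.91 = 20.66 kΩ.
Voltage divider: V = V_in · (12.60 / 20.66) = 26.4 × 0.6099 = 16.10 V.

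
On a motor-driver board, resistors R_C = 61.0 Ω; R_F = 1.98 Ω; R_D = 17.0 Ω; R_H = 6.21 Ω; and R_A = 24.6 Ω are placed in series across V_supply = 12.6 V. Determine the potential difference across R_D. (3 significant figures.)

Total series resistance ΣR = 61.0 + 1.98 + 17.0 + 6.21 + 24.6 = 110.8 Ω.
Voltage divider: V = V_supply · (17.00 / 110.8) = 12.6 × 0.1534 = 1.933 V.

V ≈ 1.93 V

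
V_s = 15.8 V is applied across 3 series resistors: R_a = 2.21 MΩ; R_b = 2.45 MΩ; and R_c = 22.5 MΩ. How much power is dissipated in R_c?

P ≈ 7.61 µW

ΣR = 27.16 MΩ → I = 15.8/27.16 = 0.5817 µA.
P = I²R = 0.3384 × 22.5 = 7.614 µW.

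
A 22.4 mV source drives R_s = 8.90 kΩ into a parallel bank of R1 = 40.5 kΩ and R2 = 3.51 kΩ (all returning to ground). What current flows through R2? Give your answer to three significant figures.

Equivalent of the parallel group: R_p = 3.230 kΩ.
Node voltage V_A = V_s · R_p/(R_s + R_p) = 22.4 × 0.2663 = 5.965 mV.
Branch current I = V_A/R2 = 5.965/3.51 = 1.699 µA.

I ≈ 1.70 µA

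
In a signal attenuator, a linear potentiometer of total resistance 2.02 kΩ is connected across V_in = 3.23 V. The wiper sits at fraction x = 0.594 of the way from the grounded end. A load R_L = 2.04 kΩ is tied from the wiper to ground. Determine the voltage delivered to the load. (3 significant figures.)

The pot divides into 0.8201 kΩ above the wiper and 1.200 kΩ below.
Lower segment in parallel with the load: 1.200 ‖ 2.04 = 0.7555 kΩ.
V_out = 3.23 × 0.7555/(0.8201 + 0.7555) = 1.549 V.

V_out ≈ 1.55 V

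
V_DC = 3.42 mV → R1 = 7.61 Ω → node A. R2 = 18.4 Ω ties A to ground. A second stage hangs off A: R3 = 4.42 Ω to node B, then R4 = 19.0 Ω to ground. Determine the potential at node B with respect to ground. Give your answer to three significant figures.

V_B ≈ 1.60 mV

Node A sees R2 in parallel with the series input of stage 2, R3 + R4 = 23.42 Ω.
R2 ‖ (R3+R4) = 10.30 Ω.
So V_A = 3.42 × 0.5752 = 1.967 mV.
Then the unloaded second divider: V_B = V_A × R4/(R3+R4) = 1.967 × 0.8113 = 1.596 mV.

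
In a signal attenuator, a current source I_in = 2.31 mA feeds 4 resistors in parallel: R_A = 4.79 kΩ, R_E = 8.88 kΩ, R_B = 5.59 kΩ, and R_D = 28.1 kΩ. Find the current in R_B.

Conductances: ΣG = 1/4.79 + 1/8.88 + 1/5.59 + 1/28.1 = 0.5359 (1/kΩ).
Current divider: I(R_B) = I_in · G_k/ΣG = 2.31 × (0.1789/0.5359) = 2.31 × 0.3338 = 0.7712 mA.

I ≈ 0.771 mA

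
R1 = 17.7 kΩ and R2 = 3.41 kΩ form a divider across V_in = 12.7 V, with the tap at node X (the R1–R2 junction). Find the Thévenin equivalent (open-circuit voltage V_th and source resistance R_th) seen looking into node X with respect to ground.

V_th is the unloaded tap voltage: V_in · R2/(R1+R2) = 12.7 × 0.1615 = 2.051 V.
With V_in suppressed (replaced by a short), R_th = R1 ‖ R2 = (17.70 × 3.41)/(17.70 + 3.41) = 2.859 kΩ.

V_th ≈ 2.05 V, R_th ≈ 2.86 kΩ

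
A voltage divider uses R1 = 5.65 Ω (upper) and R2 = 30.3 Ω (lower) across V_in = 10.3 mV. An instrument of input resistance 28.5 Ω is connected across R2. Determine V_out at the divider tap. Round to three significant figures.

V_out ≈ 7.44 mV

The load sits in parallel with R2, giving an effective lower resistance R2' = R2·R_L/(R2+R_L) = 14.69 Ω.
Voltage divider with the loaded lower leg: V_out = 10.3 × 14.69/(5.65 + 14.69) = 10.3 × 0.7222 = 7.438 mV.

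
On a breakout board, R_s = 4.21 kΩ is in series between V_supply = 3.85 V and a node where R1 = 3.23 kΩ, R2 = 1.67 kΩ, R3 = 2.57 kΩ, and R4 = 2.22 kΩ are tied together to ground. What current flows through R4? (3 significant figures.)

Parallel bank: R_p = 1/(1/3.23 + 1/1.67 + 1/2.57 + 1/2.22) = 0.5721 kΩ.
V_A by voltage divider: V_A = 3.85 × 0.5721/(4.21 + 0.5721) = 0.4606 V.
I(R4) = V_A / R4 = 0.4606/2.22 = 0.2075 mA.

I ≈ 0.207 mA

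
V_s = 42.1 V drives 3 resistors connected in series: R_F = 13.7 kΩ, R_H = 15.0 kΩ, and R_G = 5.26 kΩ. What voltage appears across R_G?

Total series resistance ΣR = 13.7 + 15.0 + 5.26 = 33.96 kΩ.
V = V_s · R/ΣR = 42.1 × 0.1549 = 6.521 V.

V ≈ 6.52 V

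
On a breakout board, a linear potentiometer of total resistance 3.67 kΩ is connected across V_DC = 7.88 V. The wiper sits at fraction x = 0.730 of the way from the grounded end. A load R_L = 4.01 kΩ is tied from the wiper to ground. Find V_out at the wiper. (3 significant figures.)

V_out ≈ 4.87 V

Lower segment x·R_p = 2.679 kΩ; upper segment (1−x)·R_p = 0.9909 kΩ.
R_L loads the lower segment: effective lower R = 1.606 kΩ.
V_out = 7.88 × 1.606/(0.9909 + 1.606) = 4.873 V.
(Unloaded: V_out = x·V_DC = 5.75 V.)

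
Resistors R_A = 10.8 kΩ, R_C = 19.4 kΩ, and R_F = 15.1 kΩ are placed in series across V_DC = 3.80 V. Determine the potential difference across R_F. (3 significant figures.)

V ≈ 1.27 V

ΣR = 10.8 + 19.4 + 15.1 = 45.30 kΩ.
By the voltage-divider rule, V = 3.80 × 15.10/45.30 = 1.267 V.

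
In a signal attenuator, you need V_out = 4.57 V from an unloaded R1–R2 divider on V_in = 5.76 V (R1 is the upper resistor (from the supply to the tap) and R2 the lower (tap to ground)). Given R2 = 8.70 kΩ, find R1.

The divider ratio is R2/(R1+R2) = 4.57/5.76 = 0.7934.
R1 = R2·(1/k − 1) = 8.70 × 0.2604 = 2.265 kΩ.

R1 ≈ 2.27 kΩ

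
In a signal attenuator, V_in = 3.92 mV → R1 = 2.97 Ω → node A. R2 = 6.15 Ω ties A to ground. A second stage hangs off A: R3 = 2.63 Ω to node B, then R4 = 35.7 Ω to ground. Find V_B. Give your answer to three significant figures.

The second stage (R3 + R4 = 38.33 Ω) loads node A in parallel with R2.
Effective lower resistance at A: R2 ‖ 38.33 = 5.300 Ω.
First divider: V_A = V_in · 5.300/(2.97 + 5.300) = 2.512 mV.
Stage 2 is unloaded, so V_B = V_A · R4/(R3+R4) = 2.512 × 35.7/38.33 = 2.340 mV.

V_B ≈ 2.34 mV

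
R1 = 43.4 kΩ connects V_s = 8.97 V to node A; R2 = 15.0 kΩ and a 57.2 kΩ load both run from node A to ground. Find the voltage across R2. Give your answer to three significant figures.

V_out ≈ 1.93 V

The load sits in parallel with R2, giving an effective lower resistance R2' = R2·R_L/(R2+R_L) = 11.88 kΩ.
Now apply the divider: V_out = 8.97 × 0.2150 = 1.928 V.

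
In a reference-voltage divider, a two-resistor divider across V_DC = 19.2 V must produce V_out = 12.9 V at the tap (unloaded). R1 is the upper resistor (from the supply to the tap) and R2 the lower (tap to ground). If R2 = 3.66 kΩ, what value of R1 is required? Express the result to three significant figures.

The divider ratio is R2/(R1+R2) = 12.9/19.2 = 0.6719.
Rearranging, R1 = R2·(1−k)/k = 3.66 × 0.4884 = 1.787 kΩ.

R1 ≈ 1.79 kΩ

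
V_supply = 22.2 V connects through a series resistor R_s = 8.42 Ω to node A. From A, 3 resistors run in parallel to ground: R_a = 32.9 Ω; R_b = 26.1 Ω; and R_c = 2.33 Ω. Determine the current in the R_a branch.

I ≈ 0.130 A

Equivalent of the parallel group: R_p = 2.008 Ω.
V_A by voltage divider: V_A = 22.2 × 2.008/(8.42 + 2.008) = 4.276 V.
I(R_a) = V_A / R_a = 4.276/32.9 = 0.1300 A.
(Check via current divider: I_total = 2.129 A; share G_k/ΣG = 0.06105 → same result.)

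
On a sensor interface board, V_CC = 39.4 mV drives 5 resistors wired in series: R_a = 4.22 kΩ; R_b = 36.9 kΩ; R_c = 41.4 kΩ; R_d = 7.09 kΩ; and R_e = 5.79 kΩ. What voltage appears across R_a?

V ≈ 1.74 mV

ΣR = 4.22 + 36.9 + 41.4 + 7.09 + 5.79 = 95.40 kΩ.
Voltage divider: V = V_CC · (4.220 / 95.40) = 39.4 × 0.04423 = 1.743 mV.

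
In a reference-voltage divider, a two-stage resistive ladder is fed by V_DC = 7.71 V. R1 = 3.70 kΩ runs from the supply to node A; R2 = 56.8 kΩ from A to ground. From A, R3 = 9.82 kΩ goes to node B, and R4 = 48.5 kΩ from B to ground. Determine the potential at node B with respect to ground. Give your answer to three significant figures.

V_B ≈ 5.68 V

Node A sees R2 in parallel with the series input of stage 2, R3 + R4 = 58.32 kΩ.
Effective lower resistance at A: R2 ‖ 58.32 = 28.77 kΩ.
V_A = 7.71 × 28.77/(3.70 + 28.77) = 6.832 V.
V_B = V_A × 0.8316 = 5.681 V.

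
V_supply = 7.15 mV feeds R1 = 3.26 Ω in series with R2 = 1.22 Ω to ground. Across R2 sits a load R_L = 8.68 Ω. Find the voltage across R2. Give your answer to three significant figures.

The load sits in parallel with R2, giving an effective lower resistance R2' = R2·R_L/(R2+R_L) = 1.070 Ω.
Then V_out = V_supply · R2'/(R1 + R2') = 7.15 × 1.070/4.330 = 1.766 mV.
(Unloaded it would be 1.95 mV; the load pulls it down.)

V_out ≈ 1.77 mV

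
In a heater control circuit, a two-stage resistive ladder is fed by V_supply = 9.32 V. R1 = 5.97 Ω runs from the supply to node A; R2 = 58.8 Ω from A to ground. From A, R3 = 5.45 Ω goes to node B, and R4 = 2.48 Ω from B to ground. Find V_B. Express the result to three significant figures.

V_B ≈ 1.57 V

The second stage (R3 + R4 = 7.930 Ω) loads node A in parallel with R2.
Effective lower resistance at A: R2 ‖ 7.930 = 6.988 Ω.
So V_A = 9.32 × 0.5393 = 5.026 V.
V_B = V_A × 0.3127 = 1.572 V.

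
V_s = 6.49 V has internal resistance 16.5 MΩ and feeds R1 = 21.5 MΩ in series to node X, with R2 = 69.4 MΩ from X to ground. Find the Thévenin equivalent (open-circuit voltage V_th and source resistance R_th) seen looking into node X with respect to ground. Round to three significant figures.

R1' = 16.5 + 21.5 = 38.00 MΩ (source resistance + R1).
With X open, the divider is unloaded: V_th = 6.49 × 69.4/107.4 = 4.194 V.
Looking into X with the source shorted: R_th = R1'·R2/(R1'+R2) = 38.00 × 69.4/107.4 = 24.55 MΩ.

V_th ≈ 4.19 V, R_th ≈ 24.6 MΩ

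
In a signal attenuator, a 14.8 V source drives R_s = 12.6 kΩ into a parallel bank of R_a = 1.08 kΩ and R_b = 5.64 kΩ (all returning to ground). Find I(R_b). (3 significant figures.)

I ≈ 0.176 mA

Parallel bank: R_p = 1/(1/1.08 + 1/5.64) = 0.9064 kΩ.
V_A by voltage divider: V_A = 14.8 × 0.9064/(12.6 + 0.9064) = 0.9932 V.
Branch current I = V_A/R_b = 0.9932/5.64 = 0.1761 mA.
(Check via current divider: I_total = 1.096 mA; share G_k/ΣG = 0.1607 → same result.)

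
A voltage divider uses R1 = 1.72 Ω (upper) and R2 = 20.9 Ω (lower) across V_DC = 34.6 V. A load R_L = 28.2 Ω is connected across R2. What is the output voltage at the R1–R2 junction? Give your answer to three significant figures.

R2 ‖ R_L = (20.9 × 28.2)/(20.9 + 28.2) = 12.00 Ω.
Then V_out = V_DC · R2'/(R1 + R2') = 34.6 × 12.00/13.72 = 30.26 V.

V_out ≈ 30.3 V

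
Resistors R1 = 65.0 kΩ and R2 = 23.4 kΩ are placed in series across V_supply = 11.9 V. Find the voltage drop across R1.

V ≈ 8.75 V

ΣR = 65.0 + 23.4 = 88.40 kΩ.
By the voltage-divider rule, V = 11.9 × 65.00/88.40 = 8.750 V.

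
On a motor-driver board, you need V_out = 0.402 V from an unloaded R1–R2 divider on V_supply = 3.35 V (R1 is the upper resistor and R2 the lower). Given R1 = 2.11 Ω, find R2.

R2 ≈ 0.288 Ω

The divider ratio is R2/(R1+R2) = 0.402/3.35 = 0.1200.
Rearranging, R2 = R1·k/(1−k) = 2.11 × 0.1364 = 0.2877 Ω.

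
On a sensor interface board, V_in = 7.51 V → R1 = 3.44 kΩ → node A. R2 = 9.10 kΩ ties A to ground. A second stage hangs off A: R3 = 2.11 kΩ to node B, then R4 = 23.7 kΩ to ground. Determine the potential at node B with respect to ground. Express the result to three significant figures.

Looking into the second stage from A: R3 + R4 = 25.81 kΩ appears in parallel with R2.
R2 ‖ (R3+R4) = 6.728 kΩ.
First divider: V_A = V_in · 6.728/(3.44 + 6.728) = 4.969 V.
Stage 2 is unloaded, so V_B = V_A · R4/(R3+R4) = 4.969 × 23.7/25.81 = 4.563 V.

V_B ≈ 4.56 V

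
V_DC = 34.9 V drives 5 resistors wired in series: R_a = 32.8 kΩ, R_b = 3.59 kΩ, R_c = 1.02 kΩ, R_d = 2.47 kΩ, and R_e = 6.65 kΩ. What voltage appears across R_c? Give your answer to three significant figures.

Total series resistance ΣR = 32.8 + 3.59 + 1.02 + 2.47 + 6.65 = 46.53 kΩ.
Voltage divider: V = V_DC · (1.020 / 46.53) = 34.9 × 0.02192 = 0.7651 V.

V ≈ 0.765 V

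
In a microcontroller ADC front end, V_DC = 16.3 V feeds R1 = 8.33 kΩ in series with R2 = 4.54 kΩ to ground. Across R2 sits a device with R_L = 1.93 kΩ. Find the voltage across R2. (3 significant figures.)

V_out ≈ 2.28 V

R2 ‖ R_L = (4.54 × 1.93)/(4.54 + 1.93) = 1.354 kΩ.
Voltage divider with the loaded lower leg: V_out = 16.3 × 1.354/(8.33 + 1.354) = 16.3 × 0.1398 = 2.279 V.
(Unloaded it would be 5.75 V; the load pulls it down.)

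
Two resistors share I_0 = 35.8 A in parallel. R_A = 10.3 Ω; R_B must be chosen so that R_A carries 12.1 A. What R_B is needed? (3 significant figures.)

R_B ≈ 5.26 Ω

Two-branch current divider: I_A = I_0 · R_B/(R_A + R_B).
With f = 0.3380, R_B = R_A · f/(1−f) = 10.3 × 0.5105 = 5.259 Ω.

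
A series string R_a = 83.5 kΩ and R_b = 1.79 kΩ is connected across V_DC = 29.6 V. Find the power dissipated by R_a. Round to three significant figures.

The common current is I = 29.6/85.29 = 0.3471 mA.
P = I²R = 0.1204 × 83.5 = 10.06 mW.

P ≈ 10.1 mW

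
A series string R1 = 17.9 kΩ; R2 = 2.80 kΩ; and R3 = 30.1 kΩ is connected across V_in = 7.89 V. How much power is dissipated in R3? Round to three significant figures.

The common current is I = 7.89/50.80 = 0.1553 mA.
P(R3) = I²·R3 = (0.1553)² × 30.1 = 0.7261 mW.

P ≈ 0.726 mW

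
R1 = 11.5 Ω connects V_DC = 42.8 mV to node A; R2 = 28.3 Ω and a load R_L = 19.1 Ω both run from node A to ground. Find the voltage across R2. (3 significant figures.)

R2 ‖ R_L = (28.3 × 19.1)/(28.3 + 19.1) = 11.40 Ω.
Voltage divider with the loaded lower leg: V_out = 42.8 × 11.40/(11.5 + 11.40) = 42.8 × 0.4979 = 21.31 mV.

V_out ≈ 21.3 mV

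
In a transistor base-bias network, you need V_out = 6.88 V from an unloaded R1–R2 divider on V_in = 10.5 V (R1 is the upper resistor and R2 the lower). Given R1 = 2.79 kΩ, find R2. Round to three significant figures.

R2 ≈ 5.30 kΩ

The divider ratio is R2/(R1+R2) = 6.88/10.5 = 0.6552.
Rearranging, R2 = R1·k/(1−k) = 2.79 × 1.901 = 5.303 kΩ.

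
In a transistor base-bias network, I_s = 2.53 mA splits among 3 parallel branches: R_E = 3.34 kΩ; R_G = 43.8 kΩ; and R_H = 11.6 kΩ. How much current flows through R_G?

I ≈ 0.141 mA

Conductances: ΣG = 1/3.34 + 1/43.8 + 1/11.6 = 0.4084 (1/kΩ).
Current divider: I(R_G) = I_s · G_k/ΣG = 2.53 × (0.02283/0.4084) = 2.53 × 0.05590 = 0.1414 mA.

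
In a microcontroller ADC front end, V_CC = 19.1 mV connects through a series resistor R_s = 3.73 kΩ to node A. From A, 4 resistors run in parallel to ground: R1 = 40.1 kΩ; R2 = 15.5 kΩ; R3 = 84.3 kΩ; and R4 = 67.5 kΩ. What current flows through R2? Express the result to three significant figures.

Parallel bank: R_p = 1/(1/40.1 + 1/15.5 + 1/84.3 + 1/67.5) = 8.611 kΩ.
Node voltage V_A = V_CC · R_p/(R_s + R_p) = 19.1 × 0.6978 = 13.33 mV.
Branch current I = V_A/R2 = 13.33/15.5 = 0.8598 µA.

I ≈ 0.860 µA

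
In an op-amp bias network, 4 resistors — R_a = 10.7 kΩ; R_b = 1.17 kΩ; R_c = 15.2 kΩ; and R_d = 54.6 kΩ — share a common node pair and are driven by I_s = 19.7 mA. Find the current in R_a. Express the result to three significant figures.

I ≈ 1.78 mA

Total conductance ΣG = 1/10.7 + 1/1.17 + 1/15.2 + 1/54.6 = 1.032 (units of 1/kΩ).
R_a takes the fraction G_k/ΣG = 0.09346/1.032 = 0.09054, so I = 19.7 × 0.09054 = 1.784 mA.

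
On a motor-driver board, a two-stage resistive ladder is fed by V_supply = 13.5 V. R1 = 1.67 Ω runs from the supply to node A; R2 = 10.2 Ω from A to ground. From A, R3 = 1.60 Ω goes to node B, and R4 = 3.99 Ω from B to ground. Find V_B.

Looking into the second stage from A: R3 + R4 = 5.590 Ω appears in parallel with R2.
Effective lower resistance at A: R2 ‖ 5.590 = 3.611 Ω.
So V_A = 13.5 × 0.6838 = 9.231 V.
Then the unloaded second divider: V_B = V_A × R4/(R3+R4) = 9.231 × 0.7138 = 6.589 V.

V_B ≈ 6.59 V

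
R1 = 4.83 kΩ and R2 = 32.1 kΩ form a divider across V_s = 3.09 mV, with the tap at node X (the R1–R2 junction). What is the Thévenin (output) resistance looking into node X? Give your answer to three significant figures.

With V_s suppressed (replaced by a short), R_th = R1 ‖ R2 = (4.830 × 32.1)/(4.830 + 32.1) = 4.198 kΩ.

R_th ≈ 4.20 kΩ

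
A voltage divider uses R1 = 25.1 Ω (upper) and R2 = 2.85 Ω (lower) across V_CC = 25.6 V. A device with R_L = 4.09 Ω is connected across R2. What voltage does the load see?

V_out ≈ 1.61 V

First combine the lower leg with the load: R2 ‖ R_L = 1.680 Ω.
Then V_out = V_CC · R2'/(R1 + R2') = 25.6 × 1.680/26.78 = 1.606 V.
(Unloaded it would be 2.61 V; the load pulls it down.)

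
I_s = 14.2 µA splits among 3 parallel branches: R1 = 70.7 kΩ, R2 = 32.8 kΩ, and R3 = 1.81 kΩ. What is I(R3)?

ΣG = 1/70.7 + 1/32.8 + 1/1.81 = 0.5971.
By the current-divider rule, I = I_s · G_k/ΣG = 14.2 × 0.9253 = 13.14 µA.

I ≈ 13.1 µA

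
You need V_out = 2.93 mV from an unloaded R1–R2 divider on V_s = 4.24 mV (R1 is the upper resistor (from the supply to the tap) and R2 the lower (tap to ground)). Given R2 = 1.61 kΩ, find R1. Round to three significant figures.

R1 ≈ 0.720 kΩ

V_out/V_s = R2/(R1+R2) = 0.6910.
R1 = R2·(1/k − 1) = 1.61 × 0.4471 = 0.7198 kΩ.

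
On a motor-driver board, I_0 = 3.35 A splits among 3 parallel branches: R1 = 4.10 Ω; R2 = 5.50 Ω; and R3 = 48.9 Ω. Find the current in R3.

Total conductance ΣG = 1/4.10 + 1/5.50 + 1/48.9 = 0.4462 (units of 1/Ω).
By the current-divider rule, I = I_0 · G_k/ΣG = 3.35 × 0.04583 = 0.1535 A.

I ≈ 0.154 A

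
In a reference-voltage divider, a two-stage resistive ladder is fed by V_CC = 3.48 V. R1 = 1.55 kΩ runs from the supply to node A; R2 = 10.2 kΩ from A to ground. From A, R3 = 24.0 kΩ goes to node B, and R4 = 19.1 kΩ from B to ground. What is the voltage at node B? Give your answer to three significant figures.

V_B ≈ 1.30 V

Looking into the second stage from A: R3 + R4 = 43.10 kΩ appears in parallel with R2.
R2 ‖ (R3+R4) = 8.248 kΩ.
V_A = 3.48 × 8.248/(1.55 + 8.248) = 2.929 V.
Then the unloaded second divider: V_B = V_A × R4/(R3+R4) = 2.929 × 0.4432 = 1.298 V.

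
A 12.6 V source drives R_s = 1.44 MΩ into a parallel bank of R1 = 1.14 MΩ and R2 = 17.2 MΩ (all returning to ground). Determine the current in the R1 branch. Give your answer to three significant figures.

I ≈ 4.71 µA

Combine the parallel branches: R_p = (1/1.14 + 1/17.2)⁻¹ = 1.069 MΩ.
V_A = 12.6 × 1.069/2.509 = 5.369 V.
I(R1) = V_A / R1 = 5.369/1.14 = 4.710 µA.
(Equivalently: I_total = 5.022 µA, then current-divider fraction G_k/ΣG = 0.9378.)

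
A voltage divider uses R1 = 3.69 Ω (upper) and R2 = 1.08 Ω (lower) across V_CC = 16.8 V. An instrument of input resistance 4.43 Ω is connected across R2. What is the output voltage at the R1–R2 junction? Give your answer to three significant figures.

The load sits in parallel with R2, giving an effective lower resistance R2' = R2·R_L/(R2+R_L) = 0.8683 Ω.
Then V_out = V_CC · R2'/(R1 + R2') = 16.8 × 0.8683/4.558 = 3.200 V.

V_out ≈ 3.20 V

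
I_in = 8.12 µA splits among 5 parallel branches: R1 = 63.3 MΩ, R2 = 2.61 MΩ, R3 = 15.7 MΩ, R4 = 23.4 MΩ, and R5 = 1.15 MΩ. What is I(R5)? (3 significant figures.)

I ≈ 5.14 µA

Conductances: ΣG = 1/63.3 + 1/2.61 + 1/15.7 + 1/23.4 + 1/1.15 = 1.375 (1/MΩ).
By the current-divider rule, I = I_in · G_k/ΣG = 8.12 × 0.6324 = 5.135 µA.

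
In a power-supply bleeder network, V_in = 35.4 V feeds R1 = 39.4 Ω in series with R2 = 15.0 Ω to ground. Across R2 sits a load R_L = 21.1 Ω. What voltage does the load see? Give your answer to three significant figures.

V_out ≈ 6.44 V

R2 ‖ R_L = (15.0 × 21.1)/(15.0 + 21.1) = 8.767 Ω.
Voltage divider with the loaded lower leg: V_out = 35.4 × 8.767/(39.4 + 8.767) = 35.4 × 0.1820 = 6.443 V.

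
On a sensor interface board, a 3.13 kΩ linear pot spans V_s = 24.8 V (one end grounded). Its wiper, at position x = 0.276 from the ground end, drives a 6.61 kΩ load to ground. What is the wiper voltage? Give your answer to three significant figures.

V_out ≈ 6.25 V

Split the track: R_lower = x·R_p = 0.8639 kΩ, R_upper = (1−x)·R_p = 2.266 kΩ.
Lower segment in parallel with the load: 0.8639 ‖ 6.61 = 0.7640 kΩ.
Loaded-divider output: V_out = 24.8 × 0.2521 = 6.253 V.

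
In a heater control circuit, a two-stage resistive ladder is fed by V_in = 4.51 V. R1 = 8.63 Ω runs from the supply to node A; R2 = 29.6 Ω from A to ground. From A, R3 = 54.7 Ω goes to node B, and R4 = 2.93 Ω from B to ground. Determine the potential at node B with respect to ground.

V_B ≈ 0.159 V

Node A sees R2 in parallel with the series input of stage 2, R3 + R4 = 57.63 Ω.
R2 ‖ (R3+R4) = 19.56 Ω.
First divider: V_A = V_in · 19.56/(8.63 + 19.56) = 3.129 V.
Stage 2 is unloaded, so V_B = V_A · R4/(R3+R4) = 3.129 × 2.93/57.63 = 0.1591 V.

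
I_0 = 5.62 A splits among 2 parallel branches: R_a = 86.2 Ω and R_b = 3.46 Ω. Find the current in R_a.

Two-branch current divider: I_k = I_0 · R_other/(R_1 + R_2).
I(R_a) = 5.62 × 3.46/(86.2 + 3.46) = 5.62 × 0.03859 = 0.2169 A.

I ≈ 0.217 A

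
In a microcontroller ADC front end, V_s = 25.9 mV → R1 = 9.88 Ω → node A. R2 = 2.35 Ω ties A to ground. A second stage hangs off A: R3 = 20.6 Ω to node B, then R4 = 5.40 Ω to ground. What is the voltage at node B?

V_B ≈ 0.963 mV

Node A sees R2 in parallel with the series input of stage 2, R3 + R4 = 26.00 Ω.
Effective lower resistance at A: R2 ‖ 26.00 = 2.155 Ω.
V_A = 25.9 × 2.155/(9.88 + 2.155) = 4.638 mV.
Then the unloaded second divider: V_B = V_A × R4/(R3+R4) = 4.638 × 0.2077 = 0.9633 mV.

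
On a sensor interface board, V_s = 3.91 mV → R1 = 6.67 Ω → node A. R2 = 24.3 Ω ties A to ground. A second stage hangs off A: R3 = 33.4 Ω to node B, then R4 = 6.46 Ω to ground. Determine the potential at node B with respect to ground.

Node A sees R2 in parallel with the series input of stage 2, R3 + R4 = 39.86 Ω.
R2 ‖ (R3+R4) = 15.10 Ω.
First divider: V_A = V_s · 15.10/(6.67 + 15.10) = 2.712 mV.
Stage 2 is unloaded, so V_B = V_A · R4/(R3+R4) = 2.712 × 6.46/39.86 = 0.4395 mV.

V_B ≈ 0.440 mV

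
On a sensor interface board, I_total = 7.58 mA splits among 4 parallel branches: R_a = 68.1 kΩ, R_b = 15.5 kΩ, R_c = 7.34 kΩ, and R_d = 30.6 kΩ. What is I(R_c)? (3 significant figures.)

Conductances: ΣG = 1/68.1 + 1/15.5 + 1/7.34 + 1/30.6 = 0.2481 (1/kΩ).
R_c takes the fraction G_k/ΣG = 0.1362/0.2481 = 0.5491, so I = 7.58 × 0.5491 = 4.162 mA.

I ≈ 4.16 mA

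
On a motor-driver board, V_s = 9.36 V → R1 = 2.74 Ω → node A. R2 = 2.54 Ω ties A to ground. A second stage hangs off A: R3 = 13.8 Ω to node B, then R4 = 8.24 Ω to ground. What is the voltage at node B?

V_B ≈ 1.59 V

Node A sees R2 in parallel with the series input of stage 2, R3 + R4 = 22.04 Ω.
Effective lower resistance at A: R2 ‖ 22.04 = 2.278 Ω.
V_A = 9.36 × 2.278/(2.74 + 2.278) = 4.249 V.
V_B = V_A × 0.3739 = 1.588 V.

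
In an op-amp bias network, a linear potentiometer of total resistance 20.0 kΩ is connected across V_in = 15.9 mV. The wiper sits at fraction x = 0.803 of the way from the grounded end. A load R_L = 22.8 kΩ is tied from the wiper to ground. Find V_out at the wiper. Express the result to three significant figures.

V_out ≈ 11.2 mV

The pot divides into 3.940 kΩ above the wiper and 16.06 kΩ below.
R_L loads the lower segment: effective lower R = 9.423 kΩ.
Loaded-divider output: V_out = 15.9 × 0.7052 = 11.21 mV.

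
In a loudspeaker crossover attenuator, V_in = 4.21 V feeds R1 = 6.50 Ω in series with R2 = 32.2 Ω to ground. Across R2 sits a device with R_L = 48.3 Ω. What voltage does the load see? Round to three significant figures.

V_out ≈ 3.15 V

First combine the lower leg with the load: R2 ‖ R_L = 19.32 Ω.
Now apply the divider: V_out = 4.21 × 0.7483 = 3.150 V.
(Unloaded it would be 3.50 V; the load pulls it down.)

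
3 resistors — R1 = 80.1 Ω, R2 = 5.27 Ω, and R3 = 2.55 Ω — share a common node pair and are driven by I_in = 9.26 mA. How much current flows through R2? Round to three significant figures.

Conductances: ΣG = 1/80.1 + 1/5.27 + 1/2.55 = 0.5944 (1/Ω).
By the current-divider rule, I = I_in · G_k/ΣG = 9.26 × 0.3192 = 2.956 mA.

I ≈ 2.96 mA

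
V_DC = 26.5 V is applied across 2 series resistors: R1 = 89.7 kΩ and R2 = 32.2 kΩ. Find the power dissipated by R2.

Series current I = V_DC/ΣR = 26.5/121.9 = 0.2174 mA.
P(R2) = I²·R2 = (0.2174)² × 32.2 = 1.522 mW.

P ≈ 1.52 mW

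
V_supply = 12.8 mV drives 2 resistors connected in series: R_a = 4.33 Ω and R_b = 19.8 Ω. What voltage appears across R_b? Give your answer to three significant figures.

V ≈ 10.5 mV

ΣR = 4.33 + 19.8 = 24.13 Ω.
Voltage divider: V = V_supply · (19.80 / 24.13) = 12.8 × 0.8206 = 10.50 mV.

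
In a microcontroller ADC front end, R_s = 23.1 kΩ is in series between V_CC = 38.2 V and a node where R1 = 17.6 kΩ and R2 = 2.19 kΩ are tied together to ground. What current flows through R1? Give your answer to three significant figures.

Equivalent of the parallel group: R_p = 1.948 kΩ.
Node voltage V_A = V_CC · R_p/(R_s + R_p) = 38.2 × 0.07776 = 2.970 V.
I(R1) = V_A / R1 = 2.970/17.6 = 0.1688 mA.

I ≈ 0.169 mA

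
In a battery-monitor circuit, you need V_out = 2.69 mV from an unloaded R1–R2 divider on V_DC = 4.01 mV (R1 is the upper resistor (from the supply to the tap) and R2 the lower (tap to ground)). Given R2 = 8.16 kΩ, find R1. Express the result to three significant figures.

R1 ≈ 4.00 kΩ

V_out/V_DC = R2/(R1+R2) = 0.6708.
Rearranging, R1 = R2·(1−k)/k = 8.16 × 0.4907 = 4.004 kΩ.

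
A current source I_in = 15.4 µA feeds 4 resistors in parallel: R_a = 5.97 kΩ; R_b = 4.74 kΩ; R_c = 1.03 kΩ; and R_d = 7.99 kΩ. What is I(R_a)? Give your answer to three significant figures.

Conductances: ΣG = 1/5.97 + 1/4.74 + 1/1.03 + 1/7.99 = 1.475 (1/kΩ).
Current divider: I(R_a) = I_in · G_k/ΣG = 15.4 × (0.1675/1.475) = 15.4 × 0.1136 = 1.749 µA.

I ≈ 1.75 µA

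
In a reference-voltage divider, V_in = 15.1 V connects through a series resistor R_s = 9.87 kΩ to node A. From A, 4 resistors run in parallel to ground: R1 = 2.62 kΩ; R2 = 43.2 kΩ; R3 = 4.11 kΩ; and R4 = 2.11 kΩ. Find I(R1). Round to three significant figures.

I ≈ 0.477 mA

Equivalent of the parallel group: R_p = 0.8912 kΩ.
Node voltage V_A = V_in · R_p/(R_s + R_p) = 15.1 × 0.08282 = 1.251 V.
Branch current I = V_A/R1 = 1.251/2.62 = 0.4773 mA.
(Check via current divider: I_total = 1.403 mA; share G_k/ΣG = 0.3402 → same result.)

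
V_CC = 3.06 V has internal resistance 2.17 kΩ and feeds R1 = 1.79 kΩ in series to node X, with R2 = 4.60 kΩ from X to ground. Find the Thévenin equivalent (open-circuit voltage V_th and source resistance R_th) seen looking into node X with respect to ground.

R1' = 2.17 + 1.79 = 3.960 kΩ (source resistance + R1).
With X open, the divider is unloaded: V_th = 3.06 × 4.60/8.560 = 1.644 V.
Looking into X with the source shorted: R_th = R1'·R2/(R1'+R2) = 3.960 × 4.60/8.560 = 2.128 kΩ.

V_th ≈ 1.64 V, R_th ≈ 2.13 kΩ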